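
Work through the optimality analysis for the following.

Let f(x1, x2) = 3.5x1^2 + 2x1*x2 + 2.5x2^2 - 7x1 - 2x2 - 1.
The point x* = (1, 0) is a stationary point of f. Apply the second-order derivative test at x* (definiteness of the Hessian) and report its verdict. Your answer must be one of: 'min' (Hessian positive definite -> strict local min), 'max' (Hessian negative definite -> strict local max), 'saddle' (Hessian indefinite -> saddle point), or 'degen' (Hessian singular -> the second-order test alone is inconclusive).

Compute the Hessian H = grad^2 f:
  H = [[7, 2], [2, 5]]
Verify stationarity: grad f(x*) = H x* + g = (0, 0).
Eigenvalues of H: 3.7639, 8.2361.
Both eigenvalues > 0, so H is positive definite -> x* is a strict local min.

min


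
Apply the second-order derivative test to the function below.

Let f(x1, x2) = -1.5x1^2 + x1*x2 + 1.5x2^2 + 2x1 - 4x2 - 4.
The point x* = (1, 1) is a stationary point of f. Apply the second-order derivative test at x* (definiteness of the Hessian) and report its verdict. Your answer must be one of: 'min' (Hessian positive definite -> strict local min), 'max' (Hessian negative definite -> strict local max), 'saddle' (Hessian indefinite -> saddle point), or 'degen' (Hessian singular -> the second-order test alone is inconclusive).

Compute the Hessian H = grad^2 f:
  H = [[-3, 1], [1, 3]]
Verify stationarity: grad f(x*) = H x* + g = (0, 0).
Eigenvalues of H: -3.1623, 3.1623.
Eigenvalues have mixed signs, so H is indefinite -> x* is a saddle point.

saddle


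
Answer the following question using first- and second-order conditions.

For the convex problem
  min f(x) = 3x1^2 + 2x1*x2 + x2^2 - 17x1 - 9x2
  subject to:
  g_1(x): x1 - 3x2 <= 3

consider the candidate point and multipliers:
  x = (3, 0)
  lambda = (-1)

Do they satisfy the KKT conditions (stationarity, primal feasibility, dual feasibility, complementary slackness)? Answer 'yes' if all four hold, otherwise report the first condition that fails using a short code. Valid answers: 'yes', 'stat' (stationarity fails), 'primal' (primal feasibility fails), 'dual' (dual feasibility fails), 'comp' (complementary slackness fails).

Gradient of f: grad f(x) = Q x + c = (1, -3)
Constraint values g_i(x) = a_i^T x - b_i:
  g_1((3, 0)) = 0
Stationarity residual: grad f(x) + sum_i lambda_i a_i = (0, 0)
  -> stationarity OK
Primal feasibility (all g_i <= 0): OK
Dual feasibility (all lambda_i >= 0): FAILS
Complementary slackness (lambda_i * g_i(x) = 0 for all i): OK

Verdict: the first failing condition is dual_feasibility -> dual.

dual


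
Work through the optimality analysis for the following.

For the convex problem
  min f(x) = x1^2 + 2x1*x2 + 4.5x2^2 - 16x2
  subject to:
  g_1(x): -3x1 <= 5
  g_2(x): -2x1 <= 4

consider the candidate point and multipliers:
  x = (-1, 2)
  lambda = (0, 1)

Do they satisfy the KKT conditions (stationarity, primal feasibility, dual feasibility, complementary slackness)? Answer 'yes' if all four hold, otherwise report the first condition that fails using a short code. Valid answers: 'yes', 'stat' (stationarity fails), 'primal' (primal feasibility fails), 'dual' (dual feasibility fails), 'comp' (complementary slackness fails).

Gradient of f: grad f(x) = Q x + c = (2, 0)
Constraint values g_i(x) = a_i^T x - b_i:
  g_1((-1, 2)) = -2
  g_2((-1, 2)) = -2
Stationarity residual: grad f(x) + sum_i lambda_i a_i = (0, 0)
  -> stationarity OK
Primal feasibility (all g_i <= 0): OK
Dual feasibility (all lambda_i >= 0): OK
Complementary slackness (lambda_i * g_i(x) = 0 for all i): FAILS

Verdict: the first failing condition is complementary_slackness -> comp.

comp


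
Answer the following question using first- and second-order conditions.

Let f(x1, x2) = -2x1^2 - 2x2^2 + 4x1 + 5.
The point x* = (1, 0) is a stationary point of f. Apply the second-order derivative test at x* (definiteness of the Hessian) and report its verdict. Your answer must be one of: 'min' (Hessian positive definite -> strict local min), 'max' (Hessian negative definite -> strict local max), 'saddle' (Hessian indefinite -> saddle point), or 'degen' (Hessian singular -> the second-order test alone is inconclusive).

Compute the Hessian H = grad^2 f:
  H = [[-4, 0], [0, -4]]
Verify stationarity: grad f(x*) = H x* + g = (0, 0).
Eigenvalues of H: -4, -4.
Both eigenvalues < 0, so H is negative definite -> x* is a strict local max.

max


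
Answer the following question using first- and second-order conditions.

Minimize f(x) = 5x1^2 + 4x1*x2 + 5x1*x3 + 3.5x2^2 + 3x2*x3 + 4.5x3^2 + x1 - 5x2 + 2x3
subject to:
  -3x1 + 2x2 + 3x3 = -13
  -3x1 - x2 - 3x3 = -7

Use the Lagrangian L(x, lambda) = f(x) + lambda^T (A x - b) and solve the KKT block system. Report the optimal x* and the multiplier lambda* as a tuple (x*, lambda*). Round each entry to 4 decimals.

Form the Lagrangian:
  L(x, lambda) = (1/2) x^T Q x + c^T x + lambda^T (A x - b)
Stationarity (grad_x L = 0): Q x + c + A^T lambda = 0.
Primal feasibility: A x = b.

This gives the KKT block system:
  [ Q   A^T ] [ x     ]   [-c ]
  [ A    0  ] [ lambda ] = [ b ]

Solving the linear system:
  x*      = (3.2055, -0.7668, -0.6166)
  lambda* = (2.7879, 6.1805)
  f(x*)   = 42.6561

x* = (3.2055, -0.7668, -0.6166), lambda* = (2.7879, 6.1805)


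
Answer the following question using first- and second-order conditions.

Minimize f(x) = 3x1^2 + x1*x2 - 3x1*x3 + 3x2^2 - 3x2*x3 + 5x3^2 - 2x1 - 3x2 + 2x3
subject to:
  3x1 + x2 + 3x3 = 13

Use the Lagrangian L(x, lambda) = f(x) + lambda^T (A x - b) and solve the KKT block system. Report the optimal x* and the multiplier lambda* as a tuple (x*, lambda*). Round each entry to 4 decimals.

Form the Lagrangian:
  L(x, lambda) = (1/2) x^T Q x + c^T x + lambda^T (A x - b)
Stationarity (grad_x L = 0): Q x + c + A^T lambda = 0.
Primal feasibility: A x = b.

This gives the KKT block system:
  [ Q   A^T ] [ x     ]   [-c ]
  [ A    0  ] [ lambda ] = [ b ]

Solving the linear system:
  x*      = (2.2171, 1.3868, 1.6539)
  lambda* = (-2.5759)
  f(x*)   = 14.1001

x* = (2.2171, 1.3868, 1.6539), lambda* = (-2.5759)


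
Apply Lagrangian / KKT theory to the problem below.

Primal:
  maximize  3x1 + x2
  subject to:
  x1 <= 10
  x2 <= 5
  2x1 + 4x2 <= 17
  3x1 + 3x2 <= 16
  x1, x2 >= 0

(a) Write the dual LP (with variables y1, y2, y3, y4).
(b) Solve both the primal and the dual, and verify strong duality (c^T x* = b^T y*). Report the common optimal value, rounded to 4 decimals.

The standard primal-dual pair for 'max c^T x s.t. A x <= b, x >= 0' is:
  Dual:  min b^T y  s.t.  A^T y >= c,  y >= 0.

So the dual LP is:
  minimize  10y1 + 5y2 + 17y3 + 16y4
  subject to:
    y1 + 2y3 + 3y4 >= 3
    y2 + 4y3 + 3y4 >= 1
    y1, y2, y3, y4 >= 0

Solving the primal: x* = (5.3333, 0).
  primal value c^T x* = 16.
Solving the dual: y* = (0, 0, 0, 1).
  dual value b^T y* = 16.
Strong duality: c^T x* = b^T y*. Confirmed.

16


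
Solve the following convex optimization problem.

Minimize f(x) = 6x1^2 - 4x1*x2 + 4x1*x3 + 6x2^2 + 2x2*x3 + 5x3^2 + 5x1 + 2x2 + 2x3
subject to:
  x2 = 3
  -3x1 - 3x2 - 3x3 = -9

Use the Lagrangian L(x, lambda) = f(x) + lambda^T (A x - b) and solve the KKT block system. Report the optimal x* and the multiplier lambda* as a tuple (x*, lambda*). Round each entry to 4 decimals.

Form the Lagrangian:
  L(x, lambda) = (1/2) x^T Q x + c^T x + lambda^T (A x - b)
Stationarity (grad_x L = 0): Q x + c + A^T lambda = 0.
Primal feasibility: A x = b.

This gives the KKT block system:
  [ Q   A^T ] [ x     ]   [-c ]
  [ A    0  ] [ lambda ] = [ b ]

Solving the linear system:
  x*      = (1.0714, 3, -1.0714)
  lambda* = (-30, 0.5238)
  f(x*)   = 51.9643

x* = (1.0714, 3, -1.0714), lambda* = (-30, 0.5238)


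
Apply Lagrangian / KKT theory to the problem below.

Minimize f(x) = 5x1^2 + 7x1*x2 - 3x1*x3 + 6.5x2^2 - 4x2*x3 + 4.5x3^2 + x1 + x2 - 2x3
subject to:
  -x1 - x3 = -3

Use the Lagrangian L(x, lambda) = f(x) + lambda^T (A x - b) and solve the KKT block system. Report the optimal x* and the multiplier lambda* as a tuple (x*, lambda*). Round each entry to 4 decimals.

Form the Lagrangian:
  L(x, lambda) = (1/2) x^T Q x + c^T x + lambda^T (A x - b)
Stationarity (grad_x L = 0): Q x + c + A^T lambda = 0.
Primal feasibility: A x = b.

This gives the KKT block system:
  [ Q   A^T ] [ x     ]   [-c ]
  [ A    0  ] [ lambda ] = [ b ]

Solving the linear system:
  x*      = (1.5098, -0.4314, 1.4902)
  lambda* = (8.6078)
  f(x*)   = 11.9608

x* = (1.5098, -0.4314, 1.4902), lambda* = (8.6078)


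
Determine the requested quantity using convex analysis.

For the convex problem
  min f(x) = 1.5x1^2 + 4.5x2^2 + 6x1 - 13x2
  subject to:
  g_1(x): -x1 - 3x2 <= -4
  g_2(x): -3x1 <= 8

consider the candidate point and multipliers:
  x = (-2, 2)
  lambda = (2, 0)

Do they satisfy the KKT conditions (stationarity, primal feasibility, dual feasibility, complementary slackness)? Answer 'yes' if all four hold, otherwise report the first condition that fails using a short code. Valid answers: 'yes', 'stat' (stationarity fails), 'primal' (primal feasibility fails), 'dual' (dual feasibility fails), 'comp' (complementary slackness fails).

Gradient of f: grad f(x) = Q x + c = (0, 5)
Constraint values g_i(x) = a_i^T x - b_i:
  g_1((-2, 2)) = 0
  g_2((-2, 2)) = -2
Stationarity residual: grad f(x) + sum_i lambda_i a_i = (-2, -1)
  -> stationarity FAILS
Primal feasibility (all g_i <= 0): OK
Dual feasibility (all lambda_i >= 0): OK
Complementary slackness (lambda_i * g_i(x) = 0 for all i): OK

Verdict: the first failing condition is stationarity -> stat.

stat


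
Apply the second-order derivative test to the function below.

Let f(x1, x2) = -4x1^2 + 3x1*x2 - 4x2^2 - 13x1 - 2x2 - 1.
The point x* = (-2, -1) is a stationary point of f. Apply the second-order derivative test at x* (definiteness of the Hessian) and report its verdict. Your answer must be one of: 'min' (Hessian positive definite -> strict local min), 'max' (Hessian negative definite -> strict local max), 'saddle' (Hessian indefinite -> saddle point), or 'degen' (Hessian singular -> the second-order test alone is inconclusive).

Compute the Hessian H = grad^2 f:
  H = [[-8, 3], [3, -8]]
Verify stationarity: grad f(x*) = H x* + g = (0, 0).
Eigenvalues of H: -11, -5.
Both eigenvalues < 0, so H is negative definite -> x* is a strict local max.

max


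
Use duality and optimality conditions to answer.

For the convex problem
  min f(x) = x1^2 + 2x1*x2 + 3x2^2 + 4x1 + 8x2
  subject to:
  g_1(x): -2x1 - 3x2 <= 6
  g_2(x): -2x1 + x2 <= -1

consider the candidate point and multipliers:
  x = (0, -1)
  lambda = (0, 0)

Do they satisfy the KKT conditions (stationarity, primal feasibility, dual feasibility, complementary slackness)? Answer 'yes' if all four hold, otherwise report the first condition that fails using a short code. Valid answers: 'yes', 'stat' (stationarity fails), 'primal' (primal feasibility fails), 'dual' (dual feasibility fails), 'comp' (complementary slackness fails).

Gradient of f: grad f(x) = Q x + c = (2, 2)
Constraint values g_i(x) = a_i^T x - b_i:
  g_1((0, -1)) = -3
  g_2((0, -1)) = 0
Stationarity residual: grad f(x) + sum_i lambda_i a_i = (2, 2)
  -> stationarity FAILS
Primal feasibility (all g_i <= 0): OK
Dual feasibility (all lambda_i >= 0): OK
Complementary slackness (lambda_i * g_i(x) = 0 for all i): OK

Verdict: the first failing condition is stationarity -> stat.

stat


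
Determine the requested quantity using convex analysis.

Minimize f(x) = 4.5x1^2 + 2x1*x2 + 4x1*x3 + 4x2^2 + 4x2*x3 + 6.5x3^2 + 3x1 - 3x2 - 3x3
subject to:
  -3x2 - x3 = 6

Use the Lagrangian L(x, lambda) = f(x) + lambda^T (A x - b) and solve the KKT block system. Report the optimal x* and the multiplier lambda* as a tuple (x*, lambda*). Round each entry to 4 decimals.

Form the Lagrangian:
  L(x, lambda) = (1/2) x^T Q x + c^T x + lambda^T (A x - b)
Stationarity (grad_x L = 0): Q x + c + A^T lambda = 0.
Primal feasibility: A x = b.

This gives the KKT block system:
  [ Q   A^T ] [ x     ]   [-c ]
  [ A    0  ] [ lambda ] = [ b ]

Solving the linear system:
  x*      = (-0.0482, -2.1434, 0.4302)
  lambda* = (-6.1743)
  f(x*)   = 21.0204

x* = (-0.0482, -2.1434, 0.4302), lambda* = (-6.1743)


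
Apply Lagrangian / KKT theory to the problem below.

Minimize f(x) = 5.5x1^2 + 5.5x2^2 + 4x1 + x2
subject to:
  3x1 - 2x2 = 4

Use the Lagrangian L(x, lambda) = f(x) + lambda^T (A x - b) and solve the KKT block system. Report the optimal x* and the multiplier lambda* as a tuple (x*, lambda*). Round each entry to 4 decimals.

Form the Lagrangian:
  L(x, lambda) = (1/2) x^T Q x + c^T x + lambda^T (A x - b)
Stationarity (grad_x L = 0): Q x + c + A^T lambda = 0.
Primal feasibility: A x = b.

This gives the KKT block system:
  [ Q   A^T ] [ x     ]   [-c ]
  [ A    0  ] [ lambda ] = [ b ]

Solving the linear system:
  x*      = (0.7692, -0.8462)
  lambda* = (-4.1538)
  f(x*)   = 9.4231

x* = (0.7692, -0.8462), lambda* = (-4.1538)


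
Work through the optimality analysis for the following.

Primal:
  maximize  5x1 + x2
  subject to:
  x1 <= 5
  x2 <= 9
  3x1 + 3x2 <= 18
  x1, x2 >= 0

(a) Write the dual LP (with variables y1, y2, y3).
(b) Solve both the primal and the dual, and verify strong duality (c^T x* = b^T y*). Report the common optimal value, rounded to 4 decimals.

The standard primal-dual pair for 'max c^T x s.t. A x <= b, x >= 0' is:
  Dual:  min b^T y  s.t.  A^T y >= c,  y >= 0.

So the dual LP is:
  minimize  5y1 + 9y2 + 18y3
  subject to:
    y1 + 3y3 >= 5
    y2 + 3y3 >= 1
    y1, y2, y3 >= 0

Solving the primal: x* = (5, 1).
  primal value c^T x* = 26.
Solving the dual: y* = (4, 0, 0.3333).
  dual value b^T y* = 26.
Strong duality: c^T x* = b^T y*. Confirmed.

26


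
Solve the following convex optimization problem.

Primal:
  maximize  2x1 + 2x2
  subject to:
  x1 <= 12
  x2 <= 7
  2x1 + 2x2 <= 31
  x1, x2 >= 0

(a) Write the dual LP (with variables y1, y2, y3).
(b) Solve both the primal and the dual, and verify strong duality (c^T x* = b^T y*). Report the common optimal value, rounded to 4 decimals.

The standard primal-dual pair for 'max c^T x s.t. A x <= b, x >= 0' is:
  Dual:  min b^T y  s.t.  A^T y >= c,  y >= 0.

So the dual LP is:
  minimize  12y1 + 7y2 + 31y3
  subject to:
    y1 + 2y3 >= 2
    y2 + 2y3 >= 2
    y1, y2, y3 >= 0

Solving the primal: x* = (8.5, 7).
  primal value c^T x* = 31.
Solving the dual: y* = (0, 0, 1).
  dual value b^T y* = 31.
Strong duality: c^T x* = b^T y*. Confirmed.

31


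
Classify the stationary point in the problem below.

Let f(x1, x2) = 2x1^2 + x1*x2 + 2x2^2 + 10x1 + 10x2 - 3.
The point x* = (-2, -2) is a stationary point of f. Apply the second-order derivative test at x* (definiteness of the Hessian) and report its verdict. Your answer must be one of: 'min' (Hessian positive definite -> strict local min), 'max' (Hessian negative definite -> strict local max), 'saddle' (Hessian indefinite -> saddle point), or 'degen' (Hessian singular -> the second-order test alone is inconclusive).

Compute the Hessian H = grad^2 f:
  H = [[4, 1], [1, 4]]
Verify stationarity: grad f(x*) = H x* + g = (0, 0).
Eigenvalues of H: 3, 5.
Both eigenvalues > 0, so H is positive definite -> x* is a strict local min.

min


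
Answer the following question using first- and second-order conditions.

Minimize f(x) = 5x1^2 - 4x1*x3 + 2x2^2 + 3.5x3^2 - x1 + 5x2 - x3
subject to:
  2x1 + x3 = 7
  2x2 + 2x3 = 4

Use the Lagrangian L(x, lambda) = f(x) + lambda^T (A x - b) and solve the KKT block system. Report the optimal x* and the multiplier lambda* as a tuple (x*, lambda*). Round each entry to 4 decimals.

Form the Lagrangian:
  L(x, lambda) = (1/2) x^T Q x + c^T x + lambda^T (A x - b)
Stationarity (grad_x L = 0): Q x + c + A^T lambda = 0.
Primal feasibility: A x = b.

This gives the KKT block system:
  [ Q   A^T ] [ x     ]   [-c ]
  [ A    0  ] [ lambda ] = [ b ]

Solving the linear system:
  x*      = (2.2143, -0.5714, 2.5714)
  lambda* = (-5.4286, -1.3571)
  f(x*)   = 17.8929

x* = (2.2143, -0.5714, 2.5714), lambda* = (-5.4286, -1.3571)


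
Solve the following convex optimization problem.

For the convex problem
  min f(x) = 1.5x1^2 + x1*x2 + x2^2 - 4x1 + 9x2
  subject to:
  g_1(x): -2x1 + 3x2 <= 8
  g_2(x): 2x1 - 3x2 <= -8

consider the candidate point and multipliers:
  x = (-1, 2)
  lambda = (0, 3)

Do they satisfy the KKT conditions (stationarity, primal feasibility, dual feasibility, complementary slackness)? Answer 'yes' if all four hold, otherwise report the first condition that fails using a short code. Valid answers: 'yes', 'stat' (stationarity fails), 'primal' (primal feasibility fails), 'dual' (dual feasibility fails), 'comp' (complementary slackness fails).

Gradient of f: grad f(x) = Q x + c = (-5, 12)
Constraint values g_i(x) = a_i^T x - b_i:
  g_1((-1, 2)) = 0
  g_2((-1, 2)) = 0
Stationarity residual: grad f(x) + sum_i lambda_i a_i = (1, 3)
  -> stationarity FAILS
Primal feasibility (all g_i <= 0): OK
Dual feasibility (all lambda_i >= 0): OK
Complementary slackness (lambda_i * g_i(x) = 0 for all i): OK

Verdict: the first failing condition is stationarity -> stat.

stat


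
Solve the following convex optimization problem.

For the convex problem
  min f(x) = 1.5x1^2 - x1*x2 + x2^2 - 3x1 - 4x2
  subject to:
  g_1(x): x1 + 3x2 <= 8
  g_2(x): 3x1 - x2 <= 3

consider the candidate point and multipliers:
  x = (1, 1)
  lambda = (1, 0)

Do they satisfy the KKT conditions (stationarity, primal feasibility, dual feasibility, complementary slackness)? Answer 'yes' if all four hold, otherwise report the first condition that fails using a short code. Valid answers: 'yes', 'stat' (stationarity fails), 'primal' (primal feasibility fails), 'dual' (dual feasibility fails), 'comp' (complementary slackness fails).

Gradient of f: grad f(x) = Q x + c = (-1, -3)
Constraint values g_i(x) = a_i^T x - b_i:
  g_1((1, 1)) = -4
  g_2((1, 1)) = -1
Stationarity residual: grad f(x) + sum_i lambda_i a_i = (0, 0)
  -> stationarity OK
Primal feasibility (all g_i <= 0): OK
Dual feasibility (all lambda_i >= 0): OK
Complementary slackness (lambda_i * g_i(x) = 0 for all i): FAILS

Verdict: the first failing condition is complementary_slackness -> comp.

comp


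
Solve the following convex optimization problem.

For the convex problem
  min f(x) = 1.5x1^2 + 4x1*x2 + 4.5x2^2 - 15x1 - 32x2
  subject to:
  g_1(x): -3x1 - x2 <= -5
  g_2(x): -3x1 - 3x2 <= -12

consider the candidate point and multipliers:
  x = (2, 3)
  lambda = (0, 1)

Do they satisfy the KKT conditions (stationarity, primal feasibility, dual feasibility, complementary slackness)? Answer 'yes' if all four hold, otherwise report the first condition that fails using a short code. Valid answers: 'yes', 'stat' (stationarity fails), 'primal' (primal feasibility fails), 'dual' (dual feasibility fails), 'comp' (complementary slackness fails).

Gradient of f: grad f(x) = Q x + c = (3, 3)
Constraint values g_i(x) = a_i^T x - b_i:
  g_1((2, 3)) = -4
  g_2((2, 3)) = -3
Stationarity residual: grad f(x) + sum_i lambda_i a_i = (0, 0)
  -> stationarity OK
Primal feasibility (all g_i <= 0): OK
Dual feasibility (all lambda_i >= 0): OK
Complementary slackness (lambda_i * g_i(x) = 0 for all i): FAILS

Verdict: the first failing condition is complementary_slackness -> comp.

comp


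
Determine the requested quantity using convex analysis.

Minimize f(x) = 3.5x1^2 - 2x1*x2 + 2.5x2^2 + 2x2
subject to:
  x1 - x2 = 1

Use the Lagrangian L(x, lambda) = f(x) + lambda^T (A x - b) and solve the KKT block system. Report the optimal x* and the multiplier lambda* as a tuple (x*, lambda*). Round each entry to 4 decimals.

Form the Lagrangian:
  L(x, lambda) = (1/2) x^T Q x + c^T x + lambda^T (A x - b)
Stationarity (grad_x L = 0): Q x + c + A^T lambda = 0.
Primal feasibility: A x = b.

This gives the KKT block system:
  [ Q   A^T ] [ x     ]   [-c ]
  [ A    0  ] [ lambda ] = [ b ]

Solving the linear system:
  x*      = (0.125, -0.875)
  lambda* = (-2.625)
  f(x*)   = 0.4375

x* = (0.125, -0.875), lambda* = (-2.625)


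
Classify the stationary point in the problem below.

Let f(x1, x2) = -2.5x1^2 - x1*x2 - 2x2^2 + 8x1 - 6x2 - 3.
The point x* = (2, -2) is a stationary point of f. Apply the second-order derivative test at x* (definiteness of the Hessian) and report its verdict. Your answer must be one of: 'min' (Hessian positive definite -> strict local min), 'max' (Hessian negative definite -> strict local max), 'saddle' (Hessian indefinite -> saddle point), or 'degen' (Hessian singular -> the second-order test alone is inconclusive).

Compute the Hessian H = grad^2 f:
  H = [[-5, -1], [-1, -4]]
Verify stationarity: grad f(x*) = H x* + g = (0, 0).
Eigenvalues of H: -5.618, -3.382.
Both eigenvalues < 0, so H is negative definite -> x* is a strict local max.

max


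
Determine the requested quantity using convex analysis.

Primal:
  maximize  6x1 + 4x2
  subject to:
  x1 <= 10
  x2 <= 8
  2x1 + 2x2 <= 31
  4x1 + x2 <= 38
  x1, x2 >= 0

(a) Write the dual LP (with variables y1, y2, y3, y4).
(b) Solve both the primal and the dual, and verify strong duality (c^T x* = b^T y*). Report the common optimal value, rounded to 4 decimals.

The standard primal-dual pair for 'max c^T x s.t. A x <= b, x >= 0' is:
  Dual:  min b^T y  s.t.  A^T y >= c,  y >= 0.

So the dual LP is:
  minimize  10y1 + 8y2 + 31y3 + 38y4
  subject to:
    y1 + 2y3 + 4y4 >= 6
    y2 + 2y3 + y4 >= 4
    y1, y2, y3, y4 >= 0

Solving the primal: x* = (7.5, 8).
  primal value c^T x* = 77.
Solving the dual: y* = (0, 2.5, 0, 1.5).
  dual value b^T y* = 77.
Strong duality: c^T x* = b^T y*. Confirmed.

77


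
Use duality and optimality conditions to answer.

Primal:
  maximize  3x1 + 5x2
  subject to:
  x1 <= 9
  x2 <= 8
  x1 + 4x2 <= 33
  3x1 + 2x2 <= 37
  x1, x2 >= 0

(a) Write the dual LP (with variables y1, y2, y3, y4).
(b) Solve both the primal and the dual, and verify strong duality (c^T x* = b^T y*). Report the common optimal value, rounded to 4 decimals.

The standard primal-dual pair for 'max c^T x s.t. A x <= b, x >= 0' is:
  Dual:  min b^T y  s.t.  A^T y >= c,  y >= 0.

So the dual LP is:
  minimize  9y1 + 8y2 + 33y3 + 37y4
  subject to:
    y1 + y3 + 3y4 >= 3
    y2 + 4y3 + 2y4 >= 5
    y1, y2, y3, y4 >= 0

Solving the primal: x* = (8.2, 6.2).
  primal value c^T x* = 55.6.
Solving the dual: y* = (0, 0, 0.9, 0.7).
  dual value b^T y* = 55.6.
Strong duality: c^T x* = b^T y*. Confirmed.

55.6


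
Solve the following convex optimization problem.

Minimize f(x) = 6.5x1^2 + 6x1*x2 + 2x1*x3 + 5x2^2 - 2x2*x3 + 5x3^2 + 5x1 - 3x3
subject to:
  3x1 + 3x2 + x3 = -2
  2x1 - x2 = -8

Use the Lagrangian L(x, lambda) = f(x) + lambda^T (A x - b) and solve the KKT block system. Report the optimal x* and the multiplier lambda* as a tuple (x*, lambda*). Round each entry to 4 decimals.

Form the Lagrangian:
  L(x, lambda) = (1/2) x^T Q x + c^T x + lambda^T (A x - b)
Stationarity (grad_x L = 0): Q x + c + A^T lambda = 0.
Primal feasibility: A x = b.

This gives the KKT block system:
  [ Q   A^T ] [ x     ]   [-c ]
  [ A    0  ] [ lambda ] = [ b ]

Solving the linear system:
  x*      = (-3.0076, 1.9848, 1.0683)
  lambda* = (2.3023, 6.5731)
  f(x*)   = 19.4735

x* = (-3.0076, 1.9848, 1.0683), lambda* = (2.3023, 6.5731)


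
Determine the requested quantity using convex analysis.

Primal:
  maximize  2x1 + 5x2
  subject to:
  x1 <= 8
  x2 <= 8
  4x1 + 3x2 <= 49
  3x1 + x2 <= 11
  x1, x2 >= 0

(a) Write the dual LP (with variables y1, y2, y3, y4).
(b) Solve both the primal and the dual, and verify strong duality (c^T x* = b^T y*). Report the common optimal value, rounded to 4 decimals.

The standard primal-dual pair for 'max c^T x s.t. A x <= b, x >= 0' is:
  Dual:  min b^T y  s.t.  A^T y >= c,  y >= 0.

So the dual LP is:
  minimize  8y1 + 8y2 + 49y3 + 11y4
  subject to:
    y1 + 4y3 + 3y4 >= 2
    y2 + 3y3 + y4 >= 5
    y1, y2, y3, y4 >= 0

Solving the primal: x* = (1, 8).
  primal value c^T x* = 42.
Solving the dual: y* = (0, 4.3333, 0, 0.6667).
  dual value b^T y* = 42.
Strong duality: c^T x* = b^T y*. Confirmed.

42


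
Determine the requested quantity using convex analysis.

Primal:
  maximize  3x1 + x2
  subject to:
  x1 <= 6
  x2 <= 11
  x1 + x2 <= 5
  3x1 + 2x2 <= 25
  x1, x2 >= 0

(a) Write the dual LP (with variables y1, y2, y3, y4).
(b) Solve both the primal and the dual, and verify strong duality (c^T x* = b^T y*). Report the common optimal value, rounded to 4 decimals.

The standard primal-dual pair for 'max c^T x s.t. A x <= b, x >= 0' is:
  Dual:  min b^T y  s.t.  A^T y >= c,  y >= 0.

So the dual LP is:
  minimize  6y1 + 11y2 + 5y3 + 25y4
  subject to:
    y1 + y3 + 3y4 >= 3
    y2 + y3 + 2y4 >= 1
    y1, y2, y3, y4 >= 0

Solving the primal: x* = (5, 0).
  primal value c^T x* = 15.
Solving the dual: y* = (0, 0, 3, 0).
  dual value b^T y* = 15.
Strong duality: c^T x* = b^T y*. Confirmed.

15


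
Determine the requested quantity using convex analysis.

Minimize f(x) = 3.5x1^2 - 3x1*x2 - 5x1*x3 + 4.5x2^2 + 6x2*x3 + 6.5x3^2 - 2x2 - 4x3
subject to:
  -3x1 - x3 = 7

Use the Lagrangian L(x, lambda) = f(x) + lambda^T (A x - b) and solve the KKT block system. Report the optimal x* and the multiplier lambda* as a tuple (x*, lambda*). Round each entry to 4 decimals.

Form the Lagrangian:
  L(x, lambda) = (1/2) x^T Q x + c^T x + lambda^T (A x - b)
Stationarity (grad_x L = 0): Q x + c + A^T lambda = 0.
Primal feasibility: A x = b.

This gives the KKT block system:
  [ Q   A^T ] [ x     ]   [-c ]
  [ A    0  ] [ lambda ] = [ b ]

Solving the linear system:
  x*      = (-2.0698, 0.0593, -0.7905)
  lambda* = (-3.5714)
  f(x*)   = 14.0217

x* = (-2.0698, 0.0593, -0.7905), lambda* = (-3.5714)


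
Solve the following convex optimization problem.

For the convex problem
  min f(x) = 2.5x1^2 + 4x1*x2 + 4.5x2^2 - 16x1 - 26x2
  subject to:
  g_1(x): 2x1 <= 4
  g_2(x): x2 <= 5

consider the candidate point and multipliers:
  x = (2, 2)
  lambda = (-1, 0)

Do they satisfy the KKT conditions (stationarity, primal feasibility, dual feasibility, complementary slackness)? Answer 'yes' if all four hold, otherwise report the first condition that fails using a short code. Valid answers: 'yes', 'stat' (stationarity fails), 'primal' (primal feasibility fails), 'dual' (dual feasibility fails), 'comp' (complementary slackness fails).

Gradient of f: grad f(x) = Q x + c = (2, 0)
Constraint values g_i(x) = a_i^T x - b_i:
  g_1((2, 2)) = 0
  g_2((2, 2)) = -3
Stationarity residual: grad f(x) + sum_i lambda_i a_i = (0, 0)
  -> stationarity OK
Primal feasibility (all g_i <= 0): OK
Dual feasibility (all lambda_i >= 0): FAILS
Complementary slackness (lambda_i * g_i(x) = 0 for all i): OK

Verdict: the first failing condition is dual_feasibility -> dual.

dual


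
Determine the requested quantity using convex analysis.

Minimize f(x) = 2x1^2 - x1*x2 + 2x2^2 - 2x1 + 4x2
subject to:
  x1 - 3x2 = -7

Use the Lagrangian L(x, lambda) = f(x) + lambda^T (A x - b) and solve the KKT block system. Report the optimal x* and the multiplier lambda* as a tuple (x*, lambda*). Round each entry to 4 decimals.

Form the Lagrangian:
  L(x, lambda) = (1/2) x^T Q x + c^T x + lambda^T (A x - b)
Stationarity (grad_x L = 0): Q x + c + A^T lambda = 0.
Primal feasibility: A x = b.

This gives the KKT block system:
  [ Q   A^T ] [ x     ]   [-c ]
  [ A    0  ] [ lambda ] = [ b ]

Solving the linear system:
  x*      = (-0.0294, 2.3235)
  lambda* = (4.4412)
  f(x*)   = 20.2206

x* = (-0.0294, 2.3235), lambda* = (4.4412)


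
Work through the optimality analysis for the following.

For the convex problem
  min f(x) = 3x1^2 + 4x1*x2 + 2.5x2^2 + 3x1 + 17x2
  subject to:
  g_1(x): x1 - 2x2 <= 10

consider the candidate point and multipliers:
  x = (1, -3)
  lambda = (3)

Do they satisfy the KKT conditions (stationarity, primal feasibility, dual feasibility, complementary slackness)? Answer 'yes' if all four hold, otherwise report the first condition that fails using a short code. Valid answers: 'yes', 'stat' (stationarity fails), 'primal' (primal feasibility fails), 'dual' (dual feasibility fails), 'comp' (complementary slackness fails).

Gradient of f: grad f(x) = Q x + c = (-3, 6)
Constraint values g_i(x) = a_i^T x - b_i:
  g_1((1, -3)) = -3
Stationarity residual: grad f(x) + sum_i lambda_i a_i = (0, 0)
  -> stationarity OK
Primal feasibility (all g_i <= 0): OK
Dual feasibility (all lambda_i >= 0): OK
Complementary slackness (lambda_i * g_i(x) = 0 for all i): FAILS

Verdict: the first failing condition is complementary_slackness -> comp.

comp


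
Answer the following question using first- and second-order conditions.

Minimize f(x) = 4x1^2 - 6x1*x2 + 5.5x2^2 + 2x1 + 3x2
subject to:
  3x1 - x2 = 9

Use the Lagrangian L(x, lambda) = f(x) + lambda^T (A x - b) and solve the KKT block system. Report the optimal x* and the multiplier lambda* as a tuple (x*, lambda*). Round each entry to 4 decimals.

Form the Lagrangian:
  L(x, lambda) = (1/2) x^T Q x + c^T x + lambda^T (A x - b)
Stationarity (grad_x L = 0): Q x + c + A^T lambda = 0.
Primal feasibility: A x = b.

This gives the KKT block system:
  [ Q   A^T ] [ x     ]   [-c ]
  [ A    0  ] [ lambda ] = [ b ]

Solving the linear system:
  x*      = (3.2676, 0.8028)
  lambda* = (-7.7746)
  f(x*)   = 39.4577

x* = (3.2676, 0.8028), lambda* = (-7.7746)


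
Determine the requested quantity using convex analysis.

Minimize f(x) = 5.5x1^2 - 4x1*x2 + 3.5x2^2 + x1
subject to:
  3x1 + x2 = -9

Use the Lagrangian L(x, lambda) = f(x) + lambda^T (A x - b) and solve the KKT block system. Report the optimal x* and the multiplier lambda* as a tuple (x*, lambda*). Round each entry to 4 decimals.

Form the Lagrangian:
  L(x, lambda) = (1/2) x^T Q x + c^T x + lambda^T (A x - b)
Stationarity (grad_x L = 0): Q x + c + A^T lambda = 0.
Primal feasibility: A x = b.

This gives the KKT block system:
  [ Q   A^T ] [ x     ]   [-c ]
  [ A    0  ] [ lambda ] = [ b ]

Solving the linear system:
  x*      = (-2.3061, -2.0816)
  lambda* = (5.3469)
  f(x*)   = 22.9082

x* = (-2.3061, -2.0816), lambda* = (5.3469)


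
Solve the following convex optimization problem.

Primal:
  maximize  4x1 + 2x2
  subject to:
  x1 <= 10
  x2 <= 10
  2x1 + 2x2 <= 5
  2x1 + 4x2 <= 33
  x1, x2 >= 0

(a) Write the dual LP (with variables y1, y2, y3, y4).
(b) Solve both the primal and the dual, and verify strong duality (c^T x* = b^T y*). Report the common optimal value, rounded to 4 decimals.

The standard primal-dual pair for 'max c^T x s.t. A x <= b, x >= 0' is:
  Dual:  min b^T y  s.t.  A^T y >= c,  y >= 0.

So the dual LP is:
  minimize  10y1 + 10y2 + 5y3 + 33y4
  subject to:
    y1 + 2y3 + 2y4 >= 4
    y2 + 2y3 + 4y4 >= 2
    y1, y2, y3, y4 >= 0

Solving the primal: x* = (2.5, 0).
  primal value c^T x* = 10.
Solving the dual: y* = (0, 0, 2, 0).
  dual value b^T y* = 10.
Strong duality: c^T x* = b^T y*. Confirmed.

10


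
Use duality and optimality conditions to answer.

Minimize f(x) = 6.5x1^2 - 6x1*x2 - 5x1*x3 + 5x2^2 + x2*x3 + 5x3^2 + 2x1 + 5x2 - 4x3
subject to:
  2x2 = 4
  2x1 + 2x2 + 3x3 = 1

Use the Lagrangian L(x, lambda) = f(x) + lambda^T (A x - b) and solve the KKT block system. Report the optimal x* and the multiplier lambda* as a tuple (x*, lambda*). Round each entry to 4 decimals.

Form the Lagrangian:
  L(x, lambda) = (1/2) x^T Q x + c^T x + lambda^T (A x - b)
Stationarity (grad_x L = 0): Q x + c + A^T lambda = 0.
Primal feasibility: A x = b.

This gives the KKT block system:
  [ Q   A^T ] [ x     ]   [-c ]
  [ A    0  ] [ lambda ] = [ b ]

Solving the linear system:
  x*      = (-0.1244, 2, -0.9171)
  lambda* = (-15.9309, 3.5161)
  f(x*)   = 36.8134

x* = (-0.1244, 2, -0.9171), lambda* = (-15.9309, 3.5161)


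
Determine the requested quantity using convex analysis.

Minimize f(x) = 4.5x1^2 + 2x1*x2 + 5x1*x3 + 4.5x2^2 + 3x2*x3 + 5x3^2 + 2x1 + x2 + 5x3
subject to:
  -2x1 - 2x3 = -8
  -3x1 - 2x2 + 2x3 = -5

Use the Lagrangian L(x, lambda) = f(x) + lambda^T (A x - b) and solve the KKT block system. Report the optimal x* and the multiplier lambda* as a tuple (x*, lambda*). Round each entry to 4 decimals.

Form the Lagrangian:
  L(x, lambda) = (1/2) x^T Q x + c^T x + lambda^T (A x - b)
Stationarity (grad_x L = 0): Q x + c + A^T lambda = 0.
Primal feasibility: A x = b.

This gives the KKT block system:
  [ Q   A^T ] [ x     ]   [-c ]
  [ A    0  ] [ lambda ] = [ b ]

Solving the linear system:
  x*      = (2.9644, -0.911, 1.0356)
  lambda* = (14.6406, 0.9181)
  f(x*)   = 65.9555

x* = (2.9644, -0.911, 1.0356), lambda* = (14.6406, 0.9181)


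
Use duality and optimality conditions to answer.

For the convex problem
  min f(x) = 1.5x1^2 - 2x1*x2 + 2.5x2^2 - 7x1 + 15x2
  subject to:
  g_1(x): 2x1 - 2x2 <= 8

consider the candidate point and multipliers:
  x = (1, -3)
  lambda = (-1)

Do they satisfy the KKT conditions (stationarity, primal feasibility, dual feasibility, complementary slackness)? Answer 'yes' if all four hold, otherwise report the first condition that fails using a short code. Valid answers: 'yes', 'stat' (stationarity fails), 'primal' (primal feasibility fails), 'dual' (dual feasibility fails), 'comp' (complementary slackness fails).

Gradient of f: grad f(x) = Q x + c = (2, -2)
Constraint values g_i(x) = a_i^T x - b_i:
  g_1((1, -3)) = 0
Stationarity residual: grad f(x) + sum_i lambda_i a_i = (0, 0)
  -> stationarity OK
Primal feasibility (all g_i <= 0): OK
Dual feasibility (all lambda_i >= 0): FAILS
Complementary slackness (lambda_i * g_i(x) = 0 for all i): OK

Verdict: the first failing condition is dual_feasibility -> dual.

dual


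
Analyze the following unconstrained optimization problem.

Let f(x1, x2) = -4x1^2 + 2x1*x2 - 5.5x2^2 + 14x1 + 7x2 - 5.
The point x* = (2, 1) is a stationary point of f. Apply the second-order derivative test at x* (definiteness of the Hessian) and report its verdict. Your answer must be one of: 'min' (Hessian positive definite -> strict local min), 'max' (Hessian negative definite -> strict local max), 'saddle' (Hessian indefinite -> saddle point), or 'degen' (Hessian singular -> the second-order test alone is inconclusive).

Compute the Hessian H = grad^2 f:
  H = [[-8, 2], [2, -11]]
Verify stationarity: grad f(x*) = H x* + g = (0, 0).
Eigenvalues of H: -12, -7.
Both eigenvalues < 0, so H is negative definite -> x* is a strict local max.

max


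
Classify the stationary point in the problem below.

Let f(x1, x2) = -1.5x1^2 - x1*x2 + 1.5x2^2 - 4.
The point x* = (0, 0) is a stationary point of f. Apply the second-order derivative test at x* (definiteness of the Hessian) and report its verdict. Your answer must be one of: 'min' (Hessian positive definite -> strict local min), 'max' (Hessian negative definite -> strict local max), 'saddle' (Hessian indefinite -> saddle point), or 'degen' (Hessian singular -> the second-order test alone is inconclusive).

Compute the Hessian H = grad^2 f:
  H = [[-3, -1], [-1, 3]]
Verify stationarity: grad f(x*) = H x* + g = (0, 0).
Eigenvalues of H: -3.1623, 3.1623.
Eigenvalues have mixed signs, so H is indefinite -> x* is a saddle point.

saddle


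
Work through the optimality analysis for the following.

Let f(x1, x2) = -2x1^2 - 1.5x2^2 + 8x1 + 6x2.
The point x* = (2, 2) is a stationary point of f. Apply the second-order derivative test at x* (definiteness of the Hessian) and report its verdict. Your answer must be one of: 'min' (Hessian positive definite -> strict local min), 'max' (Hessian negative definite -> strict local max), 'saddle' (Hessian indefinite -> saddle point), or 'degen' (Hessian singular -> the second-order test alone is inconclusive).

Compute the Hessian H = grad^2 f:
  H = [[-4, 0], [0, -3]]
Verify stationarity: grad f(x*) = H x* + g = (0, 0).
Eigenvalues of H: -4, -3.
Both eigenvalues < 0, so H is negative definite -> x* is a strict local max.

max


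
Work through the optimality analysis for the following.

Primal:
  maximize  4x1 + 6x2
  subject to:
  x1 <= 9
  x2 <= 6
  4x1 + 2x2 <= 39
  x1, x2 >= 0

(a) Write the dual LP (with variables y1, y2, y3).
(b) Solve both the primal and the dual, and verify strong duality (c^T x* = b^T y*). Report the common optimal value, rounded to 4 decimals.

The standard primal-dual pair for 'max c^T x s.t. A x <= b, x >= 0' is:
  Dual:  min b^T y  s.t.  A^T y >= c,  y >= 0.

So the dual LP is:
  minimize  9y1 + 6y2 + 39y3
  subject to:
    y1 + 4y3 >= 4
    y2 + 2y3 >= 6
    y1, y2, y3 >= 0

Solving the primal: x* = (6.75, 6).
  primal value c^T x* = 63.
Solving the dual: y* = (0, 4, 1).
  dual value b^T y* = 63.
Strong duality: c^T x* = b^T y*. Confirmed.

63


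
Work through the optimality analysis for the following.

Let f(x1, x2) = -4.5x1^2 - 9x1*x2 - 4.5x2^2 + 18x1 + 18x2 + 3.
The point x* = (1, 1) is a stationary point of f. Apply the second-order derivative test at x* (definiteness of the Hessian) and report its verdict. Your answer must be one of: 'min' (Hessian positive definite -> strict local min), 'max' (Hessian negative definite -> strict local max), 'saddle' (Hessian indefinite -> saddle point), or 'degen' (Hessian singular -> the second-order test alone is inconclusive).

Compute the Hessian H = grad^2 f:
  H = [[-9, -9], [-9, -9]]
Verify stationarity: grad f(x*) = H x* + g = (0, 0).
Eigenvalues of H: -18, 0.
H has a zero eigenvalue (singular; negative semidefinite but not definite), so H is neither positive definite, negative definite, nor indefinite. The second-order test alone is inconclusive -> degen.
(Indeed, f is constant along the null direction of H through x*, so x* is not a strict local extremum.)

degen


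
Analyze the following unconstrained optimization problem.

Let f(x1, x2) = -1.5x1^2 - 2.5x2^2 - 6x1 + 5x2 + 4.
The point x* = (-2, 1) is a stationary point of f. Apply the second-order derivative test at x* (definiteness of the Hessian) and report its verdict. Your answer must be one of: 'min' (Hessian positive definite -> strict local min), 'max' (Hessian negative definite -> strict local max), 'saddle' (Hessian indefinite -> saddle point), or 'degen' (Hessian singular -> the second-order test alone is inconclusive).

Compute the Hessian H = grad^2 f:
  H = [[-3, 0], [0, -5]]
Verify stationarity: grad f(x*) = H x* + g = (0, 0).
Eigenvalues of H: -5, -3.
Both eigenvalues < 0, so H is negative definite -> x* is a strict local max.

max


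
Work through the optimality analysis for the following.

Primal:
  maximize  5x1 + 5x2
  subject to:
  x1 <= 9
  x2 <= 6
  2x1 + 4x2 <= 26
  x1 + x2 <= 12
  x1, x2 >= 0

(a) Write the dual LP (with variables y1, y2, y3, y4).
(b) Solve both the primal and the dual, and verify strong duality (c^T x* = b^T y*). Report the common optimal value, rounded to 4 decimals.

The standard primal-dual pair for 'max c^T x s.t. A x <= b, x >= 0' is:
  Dual:  min b^T y  s.t.  A^T y >= c,  y >= 0.

So the dual LP is:
  minimize  9y1 + 6y2 + 26y3 + 12y4
  subject to:
    y1 + 2y3 + y4 >= 5
    y2 + 4y3 + y4 >= 5
    y1, y2, y3, y4 >= 0

Solving the primal: x* = (9, 2).
  primal value c^T x* = 55.
Solving the dual: y* = (2.5, 0, 1.25, 0).
  dual value b^T y* = 55.
Strong duality: c^T x* = b^T y*. Confirmed.

55


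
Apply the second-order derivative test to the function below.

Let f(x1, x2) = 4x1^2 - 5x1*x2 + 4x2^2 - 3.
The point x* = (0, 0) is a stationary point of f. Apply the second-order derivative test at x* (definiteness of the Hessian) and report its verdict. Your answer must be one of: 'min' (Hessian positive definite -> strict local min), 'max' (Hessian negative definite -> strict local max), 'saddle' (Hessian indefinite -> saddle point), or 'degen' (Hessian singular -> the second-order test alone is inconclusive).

Compute the Hessian H = grad^2 f:
  H = [[8, -5], [-5, 8]]
Verify stationarity: grad f(x*) = H x* + g = (0, 0).
Eigenvalues of H: 3, 13.
Both eigenvalues > 0, so H is positive definite -> x* is a strict local min.

min


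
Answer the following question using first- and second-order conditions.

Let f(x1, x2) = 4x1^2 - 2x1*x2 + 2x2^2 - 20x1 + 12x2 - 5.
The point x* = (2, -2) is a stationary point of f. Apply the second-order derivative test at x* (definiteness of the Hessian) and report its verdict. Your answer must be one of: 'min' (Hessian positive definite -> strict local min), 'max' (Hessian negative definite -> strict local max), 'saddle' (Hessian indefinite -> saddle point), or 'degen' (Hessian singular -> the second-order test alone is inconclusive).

Compute the Hessian H = grad^2 f:
  H = [[8, -2], [-2, 4]]
Verify stationarity: grad f(x*) = H x* + g = (0, 0).
Eigenvalues of H: 3.1716, 8.8284.
Both eigenvalues > 0, so H is positive definite -> x* is a strict local min.

min
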